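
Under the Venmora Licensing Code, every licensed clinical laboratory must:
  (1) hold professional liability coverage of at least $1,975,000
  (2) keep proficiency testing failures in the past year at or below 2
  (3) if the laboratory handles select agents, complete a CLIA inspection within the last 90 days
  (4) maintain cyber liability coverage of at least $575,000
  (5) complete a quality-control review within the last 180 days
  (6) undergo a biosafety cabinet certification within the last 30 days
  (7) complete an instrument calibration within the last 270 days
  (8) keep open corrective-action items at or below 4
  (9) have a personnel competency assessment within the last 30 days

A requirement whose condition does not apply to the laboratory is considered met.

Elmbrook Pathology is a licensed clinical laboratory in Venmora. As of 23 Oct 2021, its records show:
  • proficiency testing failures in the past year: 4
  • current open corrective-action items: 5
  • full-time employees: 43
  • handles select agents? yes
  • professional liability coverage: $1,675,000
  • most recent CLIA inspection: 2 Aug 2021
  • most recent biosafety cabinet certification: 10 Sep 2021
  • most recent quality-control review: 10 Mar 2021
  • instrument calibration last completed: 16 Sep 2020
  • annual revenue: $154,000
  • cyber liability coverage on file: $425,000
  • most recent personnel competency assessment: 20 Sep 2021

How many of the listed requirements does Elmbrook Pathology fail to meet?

1. professional liability coverage $1,675,000 < $1,975,000 → not met
2. proficiency testing failures in the past year 4 > 2 → not met
3. condition 'handles select agents' holds; CLIA inspection 82 days ago vs limit 90 → met
4. cyber liability coverage $425,000 < $575,000 → not met
5. quality-control review 227 days ago vs limit 180 → not met
6. biosafety cabinet certification 43 days ago vs limit 30 → not met
7. instrument calibration 402 days ago vs limit 270 → not met
8. open corrective-action items 5 > 4 → not met
9. personnel competency assessment 33 days ago vs limit 30 → not met
Not met: 8 of 9

8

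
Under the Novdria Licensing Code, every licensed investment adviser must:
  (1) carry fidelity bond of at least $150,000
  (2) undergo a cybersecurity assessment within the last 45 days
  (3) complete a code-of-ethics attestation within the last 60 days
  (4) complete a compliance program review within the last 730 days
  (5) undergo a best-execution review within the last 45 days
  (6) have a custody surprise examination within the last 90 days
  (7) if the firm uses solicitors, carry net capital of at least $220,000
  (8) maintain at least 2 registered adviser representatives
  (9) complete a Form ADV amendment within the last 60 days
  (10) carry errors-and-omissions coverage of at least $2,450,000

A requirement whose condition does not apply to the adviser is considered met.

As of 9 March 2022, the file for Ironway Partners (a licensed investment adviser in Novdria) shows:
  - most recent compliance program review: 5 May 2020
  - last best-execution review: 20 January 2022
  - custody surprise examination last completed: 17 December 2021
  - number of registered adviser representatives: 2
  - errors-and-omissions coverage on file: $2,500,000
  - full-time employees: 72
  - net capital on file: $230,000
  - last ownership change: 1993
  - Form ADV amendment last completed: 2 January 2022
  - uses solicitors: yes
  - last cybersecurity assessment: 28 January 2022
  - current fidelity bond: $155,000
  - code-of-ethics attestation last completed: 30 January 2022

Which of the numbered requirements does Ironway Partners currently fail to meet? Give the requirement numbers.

1. fidelity bond $155,000 ≥ $150,000 → met
2. cybersecurity assessment 40 days ago vs limit 45 → met
3. code-of-ethics attestation 38 days ago vs limit 60 → met
4. compliance program review 673 days ago vs limit 730 → met
5. best-execution review 48 days ago vs limit 45 → not met
6. custody surprise examination 82 days ago vs limit 90 → met
7. condition 'uses solicitors' holds; net capital $230,000 ≥ $220,000 → met
8. registered adviser representatives 2 ≥ 2 → met
9. Form ADV amendment 66 days ago vs limit 60 → not met
10. errors-and-omissions coverage $2,500,000 ≥ $2,450,000 → met
Not met: 5, 9

5, 9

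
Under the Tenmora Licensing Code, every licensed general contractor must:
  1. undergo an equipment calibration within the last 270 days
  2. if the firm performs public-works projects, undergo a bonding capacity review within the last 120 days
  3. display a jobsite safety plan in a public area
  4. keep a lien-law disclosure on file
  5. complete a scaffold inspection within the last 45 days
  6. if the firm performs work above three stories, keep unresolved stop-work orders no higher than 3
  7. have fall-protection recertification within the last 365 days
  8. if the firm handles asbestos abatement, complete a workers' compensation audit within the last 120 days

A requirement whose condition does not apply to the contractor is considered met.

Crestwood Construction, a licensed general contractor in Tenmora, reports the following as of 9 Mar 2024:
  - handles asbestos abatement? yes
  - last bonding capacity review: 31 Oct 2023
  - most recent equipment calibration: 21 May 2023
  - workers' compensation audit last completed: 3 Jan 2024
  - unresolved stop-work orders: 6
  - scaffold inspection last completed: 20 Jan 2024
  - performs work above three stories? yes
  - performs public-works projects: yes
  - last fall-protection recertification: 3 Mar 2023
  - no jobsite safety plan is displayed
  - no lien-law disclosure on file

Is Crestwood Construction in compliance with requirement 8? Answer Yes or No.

Yes

8. condition 'handles asbestos abatement' holds; workers' compensation audit 66 days ago vs limit 120 → met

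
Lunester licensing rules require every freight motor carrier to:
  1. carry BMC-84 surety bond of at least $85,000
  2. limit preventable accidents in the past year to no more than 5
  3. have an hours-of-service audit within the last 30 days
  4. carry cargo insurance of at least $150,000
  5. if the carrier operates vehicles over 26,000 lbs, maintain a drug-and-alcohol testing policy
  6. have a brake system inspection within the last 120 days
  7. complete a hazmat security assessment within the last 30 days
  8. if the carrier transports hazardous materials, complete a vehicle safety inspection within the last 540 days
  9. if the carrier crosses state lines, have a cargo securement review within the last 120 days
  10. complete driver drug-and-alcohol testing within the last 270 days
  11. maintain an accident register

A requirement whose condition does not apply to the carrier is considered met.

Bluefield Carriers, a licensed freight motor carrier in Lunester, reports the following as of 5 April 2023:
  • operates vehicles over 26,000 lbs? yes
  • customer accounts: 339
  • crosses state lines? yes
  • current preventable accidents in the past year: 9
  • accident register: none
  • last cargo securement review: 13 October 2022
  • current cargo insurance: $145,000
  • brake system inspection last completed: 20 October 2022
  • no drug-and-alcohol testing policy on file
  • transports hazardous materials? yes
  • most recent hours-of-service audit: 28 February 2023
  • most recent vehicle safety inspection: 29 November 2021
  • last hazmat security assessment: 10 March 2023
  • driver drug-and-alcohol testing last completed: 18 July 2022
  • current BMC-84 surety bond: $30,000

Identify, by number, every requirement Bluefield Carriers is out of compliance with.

1, 2, 3, 4, 5, 6, 9, 11

1. BMC-84 surety bond $30,000 < $85,000 → not met
2. preventable accidents in the past year 9 > 5 → not met
3. hours-of-service audit 36 days ago vs limit 30 → not met
4. cargo insurance $145,000 < $150,000 → not met
5. condition 'operates vehicles over 26,000 lbs' holds; drug-and-alcohol testing policy absent → not met
6. brake system inspection 167 days ago vs limit 120 → not met
7. hazmat security assessment 26 days ago vs limit 30 → met
8. condition 'transports hazardous materials' holds; vehicle safety inspection 492 days ago vs limit 540 → met
9. condition 'crosses state lines' holds; cargo securement review 174 days ago vs limit 120 → not met
10. driver drug-and-alcohol testing 261 days ago vs limit 270 → met
11. accident register absent → not met
Not met: 1, 2, 3, 4, 5, 6, 9, 11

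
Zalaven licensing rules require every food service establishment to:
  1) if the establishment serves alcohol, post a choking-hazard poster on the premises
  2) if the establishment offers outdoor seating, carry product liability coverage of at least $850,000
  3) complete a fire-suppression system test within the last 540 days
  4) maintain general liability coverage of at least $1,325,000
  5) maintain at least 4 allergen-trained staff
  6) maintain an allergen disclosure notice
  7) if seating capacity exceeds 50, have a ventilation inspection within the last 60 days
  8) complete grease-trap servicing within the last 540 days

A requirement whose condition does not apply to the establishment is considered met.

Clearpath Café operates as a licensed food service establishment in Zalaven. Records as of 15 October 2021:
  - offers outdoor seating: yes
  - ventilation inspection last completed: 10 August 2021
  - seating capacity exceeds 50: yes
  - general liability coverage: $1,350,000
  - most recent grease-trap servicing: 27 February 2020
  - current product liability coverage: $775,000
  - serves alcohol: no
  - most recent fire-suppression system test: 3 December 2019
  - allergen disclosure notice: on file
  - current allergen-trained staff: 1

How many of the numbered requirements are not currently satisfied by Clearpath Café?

5

1. condition 'serves alcohol' does not hold → requirement n/a → met
2. condition 'offers outdoor seating' holds; product liability coverage $775,000 < $850,000 → not met
3. fire-suppression system test 682 days ago vs limit 540 → not met
4. general liability coverage $1,350,000 ≥ $1,325,000 → met
5. allergen-trained staff 1 < 4 → not met
6. allergen disclosure notice present → met
7. condition 'seating capacity exceeds 50' holds; ventilation inspection 66 days ago vs limit 60 → not met
8. grease-trap servicing 596 days ago vs limit 540 → not met
Not met: 5 of 8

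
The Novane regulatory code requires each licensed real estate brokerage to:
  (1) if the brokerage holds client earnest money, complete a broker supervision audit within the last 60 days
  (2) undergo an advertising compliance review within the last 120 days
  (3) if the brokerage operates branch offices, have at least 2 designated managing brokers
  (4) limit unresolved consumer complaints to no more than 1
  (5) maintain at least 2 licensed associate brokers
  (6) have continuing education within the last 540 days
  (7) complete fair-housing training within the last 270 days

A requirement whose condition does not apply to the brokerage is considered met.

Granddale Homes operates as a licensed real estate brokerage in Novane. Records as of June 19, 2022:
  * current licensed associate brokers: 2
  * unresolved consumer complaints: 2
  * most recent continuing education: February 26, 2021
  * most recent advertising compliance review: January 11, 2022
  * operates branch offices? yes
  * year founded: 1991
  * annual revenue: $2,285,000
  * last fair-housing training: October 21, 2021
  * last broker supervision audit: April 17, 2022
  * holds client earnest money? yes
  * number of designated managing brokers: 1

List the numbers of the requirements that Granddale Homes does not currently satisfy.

1, 2, 3, 4

1. condition 'holds client earnest money' holds; broker supervision audit 63 days ago vs limit 60 → not met
2. advertising compliance review 159 days ago vs limit 120 → not met
3. condition 'operates branch offices' holds; designated managing brokers 1 < 2 → not met
4. unresolved consumer complaints 2 > 1 → not met
5. licensed associate brokers 2 ≥ 2 → met
6. continuing education 478 days ago vs limit 540 → met
7. fair-housing training 241 days ago vs limit 270 → met
Not met: 1, 2, 3, 4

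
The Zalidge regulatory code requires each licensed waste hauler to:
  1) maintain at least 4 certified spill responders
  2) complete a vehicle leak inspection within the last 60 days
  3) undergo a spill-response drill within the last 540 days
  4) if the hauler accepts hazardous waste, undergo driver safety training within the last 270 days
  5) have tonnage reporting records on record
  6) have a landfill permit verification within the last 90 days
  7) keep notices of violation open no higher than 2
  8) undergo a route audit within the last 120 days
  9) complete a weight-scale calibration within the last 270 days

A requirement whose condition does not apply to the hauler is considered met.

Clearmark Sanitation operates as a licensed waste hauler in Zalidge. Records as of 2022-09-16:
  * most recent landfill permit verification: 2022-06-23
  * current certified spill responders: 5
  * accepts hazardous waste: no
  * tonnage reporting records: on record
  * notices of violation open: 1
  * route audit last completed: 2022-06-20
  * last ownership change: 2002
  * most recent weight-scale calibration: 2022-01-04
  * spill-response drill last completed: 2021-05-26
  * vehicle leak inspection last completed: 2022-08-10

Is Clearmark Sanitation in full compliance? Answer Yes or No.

1. certified spill responders 5 ≥ 4 → met
2. vehicle leak inspection 37 days ago vs limit 60 → met
3. spill-response drill 478 days ago vs limit 540 → met
4. condition 'accepts hazardous waste' does not hold → requirement n/a → met
5. tonnage reporting records present → met
6. landfill permit verification 85 days ago vs limit 90 → met
7. notices of violation open 1 ≤ 2 → met
8. route audit 88 days ago vs limit 120 → met
9. weight-scale calibration 255 days ago vs limit 270 → met
All met.

Yes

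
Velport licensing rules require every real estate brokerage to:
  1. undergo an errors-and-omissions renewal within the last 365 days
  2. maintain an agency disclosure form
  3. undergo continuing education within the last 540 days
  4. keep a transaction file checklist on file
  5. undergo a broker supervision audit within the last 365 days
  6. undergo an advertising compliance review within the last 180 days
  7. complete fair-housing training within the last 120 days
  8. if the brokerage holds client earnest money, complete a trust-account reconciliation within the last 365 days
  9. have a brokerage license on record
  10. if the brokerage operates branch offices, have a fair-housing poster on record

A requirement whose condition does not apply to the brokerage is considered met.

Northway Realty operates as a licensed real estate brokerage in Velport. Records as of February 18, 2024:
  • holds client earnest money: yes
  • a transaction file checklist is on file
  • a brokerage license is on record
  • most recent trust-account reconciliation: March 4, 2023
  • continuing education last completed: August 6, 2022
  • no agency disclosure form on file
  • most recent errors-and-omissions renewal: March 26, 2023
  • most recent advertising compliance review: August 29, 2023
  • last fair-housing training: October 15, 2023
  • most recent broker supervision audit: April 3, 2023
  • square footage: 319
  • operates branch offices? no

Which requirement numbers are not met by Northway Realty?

2, 3, 7

1. errors-and-omissions renewal 329 days ago vs limit 365 → met
2. agency disclosure form absent → not met
3. continuing education 561 days ago vs limit 540 → not met
4. transaction file checklist present → met
5. broker supervision audit 321 days ago vs limit 365 → met
6. advertising compliance review 173 days ago vs limit 180 → met
7. fair-housing training 126 days ago vs limit 120 → not met
8. condition 'holds client earnest money' holds; trust-account reconciliation 351 days ago vs limit 365 → met
9. brokerage license present → met
10. condition 'operates branch offices' does not hold → requirement n/a → met
Not met: 2, 3, 7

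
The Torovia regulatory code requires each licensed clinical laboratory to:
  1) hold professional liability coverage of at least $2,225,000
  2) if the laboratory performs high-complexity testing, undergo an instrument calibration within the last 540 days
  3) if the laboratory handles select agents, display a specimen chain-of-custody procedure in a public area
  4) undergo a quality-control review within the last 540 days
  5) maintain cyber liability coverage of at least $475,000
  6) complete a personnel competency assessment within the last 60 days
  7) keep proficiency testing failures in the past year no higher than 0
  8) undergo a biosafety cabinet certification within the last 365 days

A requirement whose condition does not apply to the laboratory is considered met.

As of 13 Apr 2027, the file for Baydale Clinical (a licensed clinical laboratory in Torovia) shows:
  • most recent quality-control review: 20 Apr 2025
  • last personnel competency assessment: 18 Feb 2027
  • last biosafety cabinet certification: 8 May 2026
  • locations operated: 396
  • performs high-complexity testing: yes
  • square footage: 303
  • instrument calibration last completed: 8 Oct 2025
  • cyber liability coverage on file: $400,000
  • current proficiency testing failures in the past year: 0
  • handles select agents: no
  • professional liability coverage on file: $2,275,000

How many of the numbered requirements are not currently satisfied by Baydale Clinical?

3

1. professional liability coverage $2,275,000 ≥ $2,225,000 → met
2. condition 'performs high-complexity testing' holds; instrument calibration 552 days ago vs limit 540 → not met
3. condition 'handles select agents' does not hold → requirement n/a → met
4. quality-control review 723 days ago vs limit 540 → not met
5. cyber liability coverage $400,000 < $475,000 → not met
6. personnel competency assessment 54 days ago vs limit 60 → met
7. proficiency testing failures in the past year 0 ≤ 0 → met
8. biosafety cabinet certification 340 days ago vs limit 365 → met
Not met: 3 of 8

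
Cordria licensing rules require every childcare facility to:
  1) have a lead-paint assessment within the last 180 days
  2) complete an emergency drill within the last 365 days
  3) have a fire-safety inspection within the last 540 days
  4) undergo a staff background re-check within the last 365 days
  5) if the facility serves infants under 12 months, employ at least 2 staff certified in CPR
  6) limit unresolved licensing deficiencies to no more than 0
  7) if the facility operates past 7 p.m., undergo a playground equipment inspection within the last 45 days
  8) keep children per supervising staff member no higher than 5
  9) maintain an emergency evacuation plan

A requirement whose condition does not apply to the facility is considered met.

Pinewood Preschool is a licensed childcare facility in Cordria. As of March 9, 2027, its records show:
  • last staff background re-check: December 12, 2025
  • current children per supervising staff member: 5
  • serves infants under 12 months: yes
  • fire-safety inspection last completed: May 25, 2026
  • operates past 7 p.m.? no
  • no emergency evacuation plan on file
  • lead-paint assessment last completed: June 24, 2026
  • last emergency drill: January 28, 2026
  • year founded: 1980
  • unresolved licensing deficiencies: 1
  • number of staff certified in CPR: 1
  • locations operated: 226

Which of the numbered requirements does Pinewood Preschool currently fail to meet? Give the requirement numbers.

1, 2, 4, 5, 6, 9

1. lead-paint assessment 258 days ago vs limit 180 → not met
2. emergency drill 405 days ago vs limit 365 → not met
3. fire-safety inspection 288 days ago vs limit 540 → met
4. staff background re-check 452 days ago vs limit 365 → not met
5. condition 'serves infants under 12 months' holds; staff certified in CPR 1 < 2 → not met
6. unresolved licensing deficiencies 1 > 0 → not met
7. condition 'operates past 7 p.m.' does not hold → requirement n/a → met
8. children per supervising staff member 5 ≤ 5 → met
9. emergency evacuation plan absent → not met
Not met: 1, 2, 4, 5, 6, 9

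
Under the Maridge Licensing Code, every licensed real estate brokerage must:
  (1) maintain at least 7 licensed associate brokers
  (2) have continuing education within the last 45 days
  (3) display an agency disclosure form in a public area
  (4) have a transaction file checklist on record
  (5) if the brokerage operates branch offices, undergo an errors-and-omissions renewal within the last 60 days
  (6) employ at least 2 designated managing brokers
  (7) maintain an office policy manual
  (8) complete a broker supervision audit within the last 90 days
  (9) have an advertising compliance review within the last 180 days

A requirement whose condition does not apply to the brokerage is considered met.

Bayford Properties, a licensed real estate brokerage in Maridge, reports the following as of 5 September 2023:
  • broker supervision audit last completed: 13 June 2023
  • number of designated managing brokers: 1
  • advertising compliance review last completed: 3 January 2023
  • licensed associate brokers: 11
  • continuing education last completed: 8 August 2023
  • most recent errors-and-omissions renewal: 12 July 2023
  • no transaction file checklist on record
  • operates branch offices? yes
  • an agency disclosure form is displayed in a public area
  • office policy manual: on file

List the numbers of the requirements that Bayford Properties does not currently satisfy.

1. licensed associate brokers 11 ≥ 7 → met
2. continuing education 28 days ago vs limit 45 → met
3. agency disclosure form present → met
4. transaction file checklist absent → not met
5. condition 'operates branch offices' holds; errors-and-omissions renewal 55 days ago vs limit 60 → met
6. designated managing brokers 1 < 2 → not met
7. office policy manual present → met
8. broker supervision audit 84 days ago vs limit 90 → met
9. advertising compliance review 245 days ago vs limit 180 → not met
Not met: 4, 6, 9

4, 6, 9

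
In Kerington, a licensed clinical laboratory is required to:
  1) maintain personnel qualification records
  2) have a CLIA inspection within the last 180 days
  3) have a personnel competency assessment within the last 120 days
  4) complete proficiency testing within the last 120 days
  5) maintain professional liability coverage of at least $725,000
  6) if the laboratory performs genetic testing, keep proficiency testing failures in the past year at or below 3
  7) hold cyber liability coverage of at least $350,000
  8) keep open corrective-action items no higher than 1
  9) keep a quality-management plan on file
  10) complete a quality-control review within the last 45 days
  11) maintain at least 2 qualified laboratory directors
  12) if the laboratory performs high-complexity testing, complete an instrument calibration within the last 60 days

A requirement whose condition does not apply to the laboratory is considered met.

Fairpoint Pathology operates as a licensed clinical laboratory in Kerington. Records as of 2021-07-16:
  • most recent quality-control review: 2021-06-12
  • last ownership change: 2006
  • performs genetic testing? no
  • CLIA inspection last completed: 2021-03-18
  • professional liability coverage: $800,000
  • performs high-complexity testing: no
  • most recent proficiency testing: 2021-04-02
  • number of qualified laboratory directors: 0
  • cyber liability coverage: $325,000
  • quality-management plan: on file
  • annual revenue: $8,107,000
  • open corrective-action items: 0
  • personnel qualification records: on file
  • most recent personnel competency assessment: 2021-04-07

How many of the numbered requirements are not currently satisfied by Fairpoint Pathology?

2

1. personnel qualification records present → met
2. CLIA inspection 120 days ago vs limit 180 → met
3. personnel competency assessment 100 days ago vs limit 120 → met
4. proficiency testing 105 days ago vs limit 120 → met
5. professional liability coverage $800,000 ≥ $725,000 → met
6. condition 'performs genetic testing' does not hold → requirement n/a → met
7. cyber liability coverage $325,000 < $350,000 → not met
8. open corrective-action items 0 ≤ 1 → met
9. quality-management plan present → met
10. quality-control review 34 days ago vs limit 45 → met
11. qualified laboratory directors 0 < 2 → not met
12. condition 'performs high-complexity testing' does not hold → requirement n/a → met
Not met: 2 of 12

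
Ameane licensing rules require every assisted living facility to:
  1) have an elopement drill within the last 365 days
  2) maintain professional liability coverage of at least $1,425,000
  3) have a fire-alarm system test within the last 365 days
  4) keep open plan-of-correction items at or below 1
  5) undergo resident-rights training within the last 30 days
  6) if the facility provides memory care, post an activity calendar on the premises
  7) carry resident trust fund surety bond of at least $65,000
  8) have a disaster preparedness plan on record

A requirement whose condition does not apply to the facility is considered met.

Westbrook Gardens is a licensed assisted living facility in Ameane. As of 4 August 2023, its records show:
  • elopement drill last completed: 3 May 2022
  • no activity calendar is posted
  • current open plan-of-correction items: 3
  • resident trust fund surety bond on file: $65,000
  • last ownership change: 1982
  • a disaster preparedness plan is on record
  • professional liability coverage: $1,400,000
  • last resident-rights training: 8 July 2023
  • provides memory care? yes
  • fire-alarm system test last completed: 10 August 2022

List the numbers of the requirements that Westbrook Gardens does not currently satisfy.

1. elopement drill 458 days ago vs limit 365 → not met
2. professional liability coverage $1,400,000 < $1,425,000 → not met
3. fire-alarm system test 359 days ago vs limit 365 → met
4. open plan-of-correction items 3 > 1 → not met
5. resident-rights training 27 days ago vs limit 30 → met
6. condition 'provides memory care' holds; activity calendar absent → not met
7. resident trust fund surety bond $65,000 ≥ $65,000 → met
8. disaster preparedness plan present → met
Not met: 1, 2, 4, 6

1, 2, 4, 6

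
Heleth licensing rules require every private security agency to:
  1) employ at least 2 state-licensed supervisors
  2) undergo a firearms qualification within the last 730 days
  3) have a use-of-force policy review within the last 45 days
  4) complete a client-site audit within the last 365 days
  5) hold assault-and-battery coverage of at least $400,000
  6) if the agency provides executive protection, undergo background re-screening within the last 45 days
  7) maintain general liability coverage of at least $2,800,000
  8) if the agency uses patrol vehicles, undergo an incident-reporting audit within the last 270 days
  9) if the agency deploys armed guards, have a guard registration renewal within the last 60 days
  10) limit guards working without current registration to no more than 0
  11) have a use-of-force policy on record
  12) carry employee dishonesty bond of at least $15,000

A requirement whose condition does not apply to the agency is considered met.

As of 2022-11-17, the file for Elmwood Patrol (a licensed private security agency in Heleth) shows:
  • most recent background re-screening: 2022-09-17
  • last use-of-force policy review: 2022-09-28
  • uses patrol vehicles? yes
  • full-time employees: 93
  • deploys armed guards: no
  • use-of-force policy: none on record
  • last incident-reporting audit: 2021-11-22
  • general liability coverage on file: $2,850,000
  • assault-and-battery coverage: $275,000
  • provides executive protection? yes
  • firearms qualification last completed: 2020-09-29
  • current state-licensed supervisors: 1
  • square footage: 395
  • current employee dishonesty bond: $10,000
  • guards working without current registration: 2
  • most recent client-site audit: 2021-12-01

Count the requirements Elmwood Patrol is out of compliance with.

1. state-licensed supervisors 1 < 2 → not met
2. firearms qualification 779 days ago vs limit 730 → not met
3. use-of-force policy review 50 days ago vs limit 45 → not met
4. client-site audit 351 days ago vs limit 365 → met
5. assault-and-battery coverage $275,000 < $400,000 → not met
6. condition 'provides executive protection' holds; background re-screening 61 days ago vs limit 45 → not met
7. general liability coverage $2,850,000 ≥ $2,800,000 → met
8. condition 'uses patrol vehicles' holds; incident-reporting audit 360 days ago vs limit 270 → not met
9. condition 'deploys armed guards' does not hold → requirement n/a → met
10. guards working without current registration 2 > 0 → not met
11. use-of-force policy absent → not met
12. employee dishonesty bond $10,000 < $15,000 → not met
Not met: 9 of 12

9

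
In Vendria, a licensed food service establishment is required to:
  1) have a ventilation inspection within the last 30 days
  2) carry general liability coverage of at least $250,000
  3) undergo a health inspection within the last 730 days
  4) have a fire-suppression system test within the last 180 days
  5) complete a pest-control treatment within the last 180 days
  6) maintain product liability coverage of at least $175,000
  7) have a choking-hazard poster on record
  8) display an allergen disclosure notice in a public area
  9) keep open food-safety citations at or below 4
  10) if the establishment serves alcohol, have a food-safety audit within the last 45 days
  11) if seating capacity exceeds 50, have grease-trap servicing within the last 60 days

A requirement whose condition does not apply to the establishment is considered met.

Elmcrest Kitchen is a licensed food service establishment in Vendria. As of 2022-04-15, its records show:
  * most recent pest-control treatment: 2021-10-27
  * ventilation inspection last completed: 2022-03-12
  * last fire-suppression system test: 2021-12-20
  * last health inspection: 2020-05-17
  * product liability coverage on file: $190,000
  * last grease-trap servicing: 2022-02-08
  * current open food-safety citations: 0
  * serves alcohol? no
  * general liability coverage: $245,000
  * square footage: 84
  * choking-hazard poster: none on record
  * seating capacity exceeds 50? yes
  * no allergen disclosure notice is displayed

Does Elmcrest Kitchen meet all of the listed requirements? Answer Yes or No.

No

1. ventilation inspection 34 days ago vs limit 30 → not met
2. general liability coverage $245,000 < $250,000 → not met
3. health inspection 698 days ago vs limit 730 → met
4. fire-suppression system test 116 days ago vs limit 180 → met
5. pest-control treatment 170 days ago vs limit 180 → met
6. product liability coverage $190,000 ≥ $175,000 → met
7. choking-hazard poster absent → not met
8. allergen disclosure notice absent → not met
9. open food-safety citations 0 ≤ 4 → met
10. condition 'serves alcohol' does not hold → requirement n/a → met
11. condition 'seating capacity exceeds 50' holds; grease-trap servicing 66 days ago vs limit 60 → not met
Not met: 1, 2, 7, 8, 11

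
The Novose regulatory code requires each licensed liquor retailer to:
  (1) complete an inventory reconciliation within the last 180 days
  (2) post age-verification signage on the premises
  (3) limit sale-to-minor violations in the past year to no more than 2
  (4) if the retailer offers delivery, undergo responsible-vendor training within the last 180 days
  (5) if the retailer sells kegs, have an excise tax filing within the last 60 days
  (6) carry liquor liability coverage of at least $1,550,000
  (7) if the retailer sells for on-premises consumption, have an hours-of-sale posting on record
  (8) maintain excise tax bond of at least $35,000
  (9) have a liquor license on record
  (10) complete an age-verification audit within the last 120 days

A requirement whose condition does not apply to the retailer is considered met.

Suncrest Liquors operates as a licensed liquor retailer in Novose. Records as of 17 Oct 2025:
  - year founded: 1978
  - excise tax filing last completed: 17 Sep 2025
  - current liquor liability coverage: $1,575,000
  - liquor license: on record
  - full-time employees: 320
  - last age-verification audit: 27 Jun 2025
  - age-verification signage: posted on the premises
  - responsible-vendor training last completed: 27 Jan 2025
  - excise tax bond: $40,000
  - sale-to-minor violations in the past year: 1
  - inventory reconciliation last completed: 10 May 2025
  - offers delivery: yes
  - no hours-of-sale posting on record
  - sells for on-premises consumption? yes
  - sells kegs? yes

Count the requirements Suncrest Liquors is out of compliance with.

2

1. inventory reconciliation 160 days ago vs limit 180 → met
2. age-verification signage present → met
3. sale-to-minor violations in the past year 1 ≤ 2 → met
4. condition 'offers delivery' holds; responsible-vendor training 263 days ago vs limit 180 → not met
5. condition 'sells kegs' holds; excise tax filing 30 days ago vs limit 60 → met
6. liquor liability coverage $1,575,000 ≥ $1,550,000 → met
7. condition 'sells for on-premises consumption' holds; hours-of-sale posting absent → not met
8. excise tax bond $40,000 ≥ $35,000 → met
9. liquor license present → met
10. age-verification audit 112 days ago vs limit 120 → met
Not met: 2 of 10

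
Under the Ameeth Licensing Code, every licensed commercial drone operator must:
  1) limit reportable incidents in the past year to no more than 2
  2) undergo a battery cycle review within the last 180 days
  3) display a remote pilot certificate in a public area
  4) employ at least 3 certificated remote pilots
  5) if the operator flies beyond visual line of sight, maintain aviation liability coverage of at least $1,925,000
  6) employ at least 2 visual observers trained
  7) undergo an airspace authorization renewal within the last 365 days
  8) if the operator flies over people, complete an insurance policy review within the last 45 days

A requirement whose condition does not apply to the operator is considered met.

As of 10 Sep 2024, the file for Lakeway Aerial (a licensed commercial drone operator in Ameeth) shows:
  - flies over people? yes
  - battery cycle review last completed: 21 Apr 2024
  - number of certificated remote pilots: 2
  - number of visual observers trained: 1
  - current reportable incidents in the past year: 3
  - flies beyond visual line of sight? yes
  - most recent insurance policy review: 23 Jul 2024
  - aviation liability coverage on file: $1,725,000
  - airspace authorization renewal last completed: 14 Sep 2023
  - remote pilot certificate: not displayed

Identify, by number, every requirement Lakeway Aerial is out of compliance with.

1. reportable incidents in the past year 3 > 2 → not met
2. battery cycle review 142 days ago vs limit 180 → met
3. remote pilot certificate absent → not met
4. certificated remote pilots 2 < 3 → not met
5. condition 'flies beyond visual line of sight' holds; aviation liability coverage $1,725,000 < $1,925,000 → not met
6. visual observers trained 1 < 2 → not met
7. airspace authorization renewal 362 days ago vs limit 365 → met
8. condition 'flies over people' holds; insurance policy review 49 days ago vs limit 45 → not met
Not met: 1, 3, 4, 5, 6, 8

1, 3, 4, 5, 6, 8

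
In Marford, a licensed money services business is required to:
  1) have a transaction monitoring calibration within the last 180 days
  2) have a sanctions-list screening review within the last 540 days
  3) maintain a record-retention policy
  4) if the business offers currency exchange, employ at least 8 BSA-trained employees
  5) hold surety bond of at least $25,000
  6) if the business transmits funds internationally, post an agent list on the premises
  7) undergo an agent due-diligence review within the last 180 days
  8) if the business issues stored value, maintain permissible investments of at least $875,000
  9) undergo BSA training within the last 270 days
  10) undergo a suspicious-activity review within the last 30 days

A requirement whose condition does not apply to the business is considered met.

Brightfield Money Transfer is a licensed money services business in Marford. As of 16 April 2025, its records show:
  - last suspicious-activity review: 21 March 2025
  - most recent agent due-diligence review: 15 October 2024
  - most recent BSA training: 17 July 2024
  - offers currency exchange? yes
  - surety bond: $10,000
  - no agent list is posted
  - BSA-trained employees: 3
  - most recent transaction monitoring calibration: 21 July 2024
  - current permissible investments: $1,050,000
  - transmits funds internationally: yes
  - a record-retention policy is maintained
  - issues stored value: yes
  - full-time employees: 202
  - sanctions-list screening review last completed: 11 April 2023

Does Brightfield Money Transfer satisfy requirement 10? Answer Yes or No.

10. suspicious-activity review 26 days ago vs limit 30 → met

Yes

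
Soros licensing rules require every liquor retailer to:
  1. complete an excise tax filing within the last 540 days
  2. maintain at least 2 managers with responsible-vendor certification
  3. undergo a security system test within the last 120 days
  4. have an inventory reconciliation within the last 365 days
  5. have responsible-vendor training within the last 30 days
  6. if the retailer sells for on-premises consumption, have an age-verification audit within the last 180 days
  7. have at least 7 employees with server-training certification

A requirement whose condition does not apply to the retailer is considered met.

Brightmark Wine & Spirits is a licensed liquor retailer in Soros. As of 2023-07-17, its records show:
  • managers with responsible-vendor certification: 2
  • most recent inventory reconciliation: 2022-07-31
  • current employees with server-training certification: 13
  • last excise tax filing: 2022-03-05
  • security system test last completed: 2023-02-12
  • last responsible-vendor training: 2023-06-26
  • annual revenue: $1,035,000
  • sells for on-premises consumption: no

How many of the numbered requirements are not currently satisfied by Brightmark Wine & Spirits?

1

1. excise tax filing 499 days ago vs limit 540 → met
2. managers with responsible-vendor certification 2 ≥ 2 → met
3. security system test 155 days ago vs limit 120 → not met
4. inventory reconciliation 351 days ago vs limit 365 → met
5. responsible-vendor training 21 days ago vs limit 30 → met
6. condition 'sells for on-premises consumption' does not hold → requirement n/a → met
7. employees with server-training certification 13 ≥ 7 → met
Not met: 1 of 7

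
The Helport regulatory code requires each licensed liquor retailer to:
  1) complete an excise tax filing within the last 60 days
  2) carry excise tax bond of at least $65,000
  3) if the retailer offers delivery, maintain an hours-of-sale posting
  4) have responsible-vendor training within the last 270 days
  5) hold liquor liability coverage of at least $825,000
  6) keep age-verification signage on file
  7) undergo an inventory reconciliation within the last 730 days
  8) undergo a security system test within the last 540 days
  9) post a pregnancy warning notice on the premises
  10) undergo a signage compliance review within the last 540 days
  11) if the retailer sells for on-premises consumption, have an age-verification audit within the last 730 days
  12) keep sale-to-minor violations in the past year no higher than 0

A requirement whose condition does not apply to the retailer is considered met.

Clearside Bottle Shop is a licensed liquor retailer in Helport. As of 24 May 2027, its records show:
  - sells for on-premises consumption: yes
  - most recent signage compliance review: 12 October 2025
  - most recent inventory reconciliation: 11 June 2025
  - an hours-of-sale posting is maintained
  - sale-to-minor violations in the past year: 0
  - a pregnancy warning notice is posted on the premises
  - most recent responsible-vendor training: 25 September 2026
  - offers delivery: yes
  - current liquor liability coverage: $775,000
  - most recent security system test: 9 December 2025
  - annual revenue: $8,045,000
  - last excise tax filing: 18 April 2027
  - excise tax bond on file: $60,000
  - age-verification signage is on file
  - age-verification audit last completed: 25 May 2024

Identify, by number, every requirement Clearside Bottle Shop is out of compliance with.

2, 5, 10, 11

1. excise tax filing 36 days ago vs limit 60 → met
2. excise tax bond $60,000 < $65,000 → not met
3. condition 'offers delivery' holds; hours-of-sale posting present → met
4. responsible-vendor training 241 days ago vs limit 270 → met
5. liquor liability coverage $775,000 < $825,000 → not met
6. age-verification signage present → met
7. inventory reconciliation 712 days ago vs limit 730 → met
8. security system test 531 days ago vs limit 540 → met
9. pregnancy warning notice present → met
10. signage compliance review 589 days ago vs limit 540 → not met
11. condition 'sells for on-premises consumption' holds; age-verification audit 1094 days ago vs limit 730 → not met
12. sale-to-minor violations in the past year 0 ≤ 0 → met
Not met: 2, 5, 10, 11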